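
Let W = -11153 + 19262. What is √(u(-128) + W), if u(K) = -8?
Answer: √8101 ≈ 90.006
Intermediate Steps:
W = 8109
√(u(-128) + W) = √(-8 + 8109) = √8101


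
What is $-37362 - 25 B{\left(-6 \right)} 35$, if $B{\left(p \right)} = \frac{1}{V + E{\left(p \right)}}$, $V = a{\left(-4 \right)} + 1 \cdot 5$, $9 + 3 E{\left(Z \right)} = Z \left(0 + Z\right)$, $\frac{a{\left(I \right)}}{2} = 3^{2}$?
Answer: $- \frac{1196459}{32} \approx -37389.0$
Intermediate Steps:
$a{\left(I \right)} = 18$ ($a{\left(I \right)} = 2 \cdot 3^{2} = 2 \cdot 9 = 18$)
$E{\left(Z \right)} = -3 + \frac{Z^{2}}{3}$ ($E{\left(Z \right)} = -3 + \frac{Z \left(0 + Z\right)}{3} = -3 + \frac{Z Z}{3} = -3 + \frac{Z^{2}}{3}$)
$V = 23$ ($V = 18 + 1 \cdot 5 = 18 + 5 = 23$)
$B{\left(p \right)} = \frac{1}{20 + \frac{p^{2}}{3}}$ ($B{\left(p \right)} = \frac{1}{23 + \left(-3 + \frac{p^{2}}{3}\right)} = \frac{1}{20 + \frac{p^{2}}{3}}$)
$-37362 - 25 B{\left(-6 \right)} 35 = -37362 - 25 \frac{3}{60 + \left(-6\right)^{2}} \cdot 35 = -37362 - 25 \frac{3}{60 + 36} \cdot 35 = -37362 - 25 \cdot \frac{3}{96} \cdot 35 = -37362 - 25 \cdot 3 \cdot \frac{1}{96} \cdot 35 = -37362 - 25 \cdot \frac{1}{32} \cdot 35 = -37362 - \frac{25}{32} \cdot 35 = -37362 - \frac{875}{32} = - \frac{1196459}{32}$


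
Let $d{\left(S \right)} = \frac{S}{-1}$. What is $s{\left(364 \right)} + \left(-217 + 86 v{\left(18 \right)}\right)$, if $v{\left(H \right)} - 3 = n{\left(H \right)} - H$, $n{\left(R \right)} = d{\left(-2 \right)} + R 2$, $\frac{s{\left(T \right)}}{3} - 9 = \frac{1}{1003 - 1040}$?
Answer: $\frac{66153}{37} \approx 1787.9$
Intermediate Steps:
$s{\left(T \right)} = \frac{996}{37}$ ($s{\left(T \right)} = 27 + \frac{3}{1003 - 1040} = 27 + \frac{3}{-37} = 27 + 3 \left(- \frac{1}{37}\right) = 27 - \frac{3}{37} = \frac{996}{37}$)
$d{\left(S \right)} = - S$ ($d{\left(S \right)} = S \left(-1\right) = - S$)
$n{\left(R \right)} = 2 + 2 R$ ($n{\left(R \right)} = \left(-1\right) \left(-2\right) + R 2 = 2 + 2 R$)
$v{\left(H \right)} = 5 + H$ ($v{\left(H \right)} = 3 + \left(\left(2 + 2 H\right) - H\right) = 3 + \left(2 + H\right) = 5 + H$)
$s{\left(364 \right)} + \left(-217 + 86 v{\left(18 \right)}\right) = \frac{996}{37} - \left(217 - 86 \left(5 + 18\right)\right) = \frac{996}{37} + \left(-217 + 86 \cdot 23\right) = \frac{996}{37} + \left(-217 + 1978\right) = \frac{996}{37} + 1761 = \frac{66153}{37}$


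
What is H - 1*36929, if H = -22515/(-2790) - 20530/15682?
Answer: -53848353703/1458426 ≈ -36922.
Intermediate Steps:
H = 9860051/1458426 (H = -22515*(-1/2790) - 20530*1/15682 = 1501/186 - 10265/7841 = 9860051/1458426 ≈ 6.7607)
H - 1*36929 = 9860051/1458426 - 1*36929 = 9860051/1458426 - 36929 = -53848353703/1458426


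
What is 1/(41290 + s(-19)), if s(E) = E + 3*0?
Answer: 1/41271 ≈ 2.4230e-5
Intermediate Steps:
s(E) = E (s(E) = E + 0 = E)
1/(41290 + s(-19)) = 1/(41290 - 19) = 1/41271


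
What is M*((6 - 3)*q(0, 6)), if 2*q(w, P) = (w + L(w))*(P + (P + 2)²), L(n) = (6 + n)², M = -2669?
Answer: -10088820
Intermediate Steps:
q(w, P) = (P + (2 + P)²)*(w + (6 + w)²)/2 (q(w, P) = ((w + (6 + w)²)*(P + (P + 2)²))/2 = ((w + (6 + w)²)*(P + (2 + P)²))/2 = ((P + (2 + P)²)*(w + (6 + w)²))/2 = (P + (2 + P)²)*(w + (6 + w)²)/2)
M*((6 - 3)*q(0, 6)) = -2669*(6 - 3)*((½)*6*0 + (½)*6*(6 + 0)² + (½)*0*(2 + 6)² + (2 + 6)²*(6 + 0)²/2) = -8007*(0 + (½)*6*6² + (½)*0*8² + (½)*8²*6²) = -8007*(0 + (½)*6*36 + (½)*0*64 + (½)*64*36) = -8007*(0 + 108 + 0 + 1152) = -8007*1260 = -2669*3780 = -10088820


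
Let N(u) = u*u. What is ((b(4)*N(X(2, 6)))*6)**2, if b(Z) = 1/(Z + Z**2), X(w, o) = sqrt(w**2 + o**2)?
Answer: 144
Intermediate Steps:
X(w, o) = sqrt(o**2 + w**2)
N(u) = u**2
((b(4)*N(X(2, 6)))*6)**2 = (((1/(4*(1 + 4)))*(sqrt(6**2 + 2**2))**2)*6)**2 = ((((1/4)/5)*(sqrt(36 + 4))**2)*6)**2 = ((((1/4)*(1/5))*(sqrt(40))**2)*6)**2 = (((2*sqrt(10))**2/20)*6)**2 = (((1/20)*40)*6)**2 = (2*6)**2 = 12**2 = 144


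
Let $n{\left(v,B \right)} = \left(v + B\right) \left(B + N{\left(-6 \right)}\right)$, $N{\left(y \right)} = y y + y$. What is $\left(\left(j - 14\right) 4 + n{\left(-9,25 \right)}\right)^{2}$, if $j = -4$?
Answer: $652864$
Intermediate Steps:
$N{\left(y \right)} = y + y^{2}$ ($N{\left(y \right)} = y^{2} + y = y + y^{2}$)
$n{\left(v,B \right)} = \left(30 + B\right) \left(B + v\right)$ ($n{\left(v,B \right)} = \left(v + B\right) \left(B - 6 \left(1 - 6\right)\right) = \left(B + v\right) \left(B - -30\right) = \left(B + v\right) \left(B + 30\right) = \left(B + v\right) \left(30 + B\right) = \left(30 + B\right) \left(B + v\right)$)
$\left(\left(j - 14\right) 4 + n{\left(-9,25 \right)}\right)^{2} = \left(\left(-4 - 14\right) 4 + \left(25^{2} + 30 \cdot 25 + 30 \left(-9\right) + 25 \left(-9\right)\right)\right)^{2} = \left(\left(-18\right) 4 + \left(625 + 750 - 270 - 225\right)\right)^{2} = \left(-72 + 880\right)^{2} = 808^{2} = 652864$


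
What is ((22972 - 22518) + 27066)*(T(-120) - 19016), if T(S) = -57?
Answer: -524888960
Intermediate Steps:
((22972 - 22518) + 27066)*(T(-120) - 19016) = ((22972 - 22518) + 27066)*(-57 - 19016) = (454 + 27066)*(-19073) = 27520*(-19073) = -524888960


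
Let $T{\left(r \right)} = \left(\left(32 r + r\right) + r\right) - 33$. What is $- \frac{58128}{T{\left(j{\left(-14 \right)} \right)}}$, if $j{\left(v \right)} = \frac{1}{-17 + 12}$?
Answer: $\frac{290640}{199} \approx 1460.5$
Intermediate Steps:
$j{\left(v \right)} = - \frac{1}{5}$ ($j{\left(v \right)} = \frac{1}{-5} = - \frac{1}{5}$)
$T{\left(r \right)} = -33 + 34 r$ ($T{\left(r \right)} = \left(33 r + r\right) - 33 = 34 r - 33 = -33 + 34 r$)
$- \frac{58128}{T{\left(j{\left(-14 \right)} \right)}} = - \frac{58128}{-33 + 34 \left(- \frac{1}{5}\right)} = - \frac{58128}{-33 - \frac{34}{5}} = - \frac{58128}{- \frac{199}{5}} = \left(-58128\right) \left(- \frac{5}{199}\right) = \frac{290640}{199}$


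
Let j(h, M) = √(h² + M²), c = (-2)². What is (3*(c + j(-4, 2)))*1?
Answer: 12 + 6*√5 ≈ 25.416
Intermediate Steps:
c = 4
j(h, M) = √(M² + h²)
(3*(c + j(-4, 2)))*1 = (3*(4 + √(2² + (-4)²)))*1 = (3*(4 + √(4 + 16)))*1 = (3*(4 + √20))*1 = (3*(4 + 2*√5))*1 = (12 + 6*√5)*1 = 12 + 6*√5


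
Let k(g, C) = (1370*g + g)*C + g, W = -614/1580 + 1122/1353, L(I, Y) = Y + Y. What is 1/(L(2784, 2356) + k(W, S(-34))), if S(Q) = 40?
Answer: 32390/935367273 ≈ 3.4628e-5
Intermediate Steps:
L(I, Y) = 2*Y
W = 14273/32390 (W = -614*1/1580 + 1122*(1/1353) = -307/790 + 34/41 = 14273/32390 ≈ 0.44066)
k(g, C) = g + 1371*C*g (k(g, C) = (1371*g)*C + g = 1371*C*g + g = g + 1371*C*g)
1/(L(2784, 2356) + k(W, S(-34))) = 1/(2*2356 + 14273*(1 + 1371*40)/32390) = 1/(4712 + 14273*(1 + 54840)/32390) = 1/(4712 + (14273/32390)*54841) = 1/(4712 + 782745593/32390) = 1/(935367273/32390) = 32390/935367273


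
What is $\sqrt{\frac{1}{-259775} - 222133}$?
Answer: $\frac{2 i \sqrt{149902124847429}}{51955} \approx 471.31 i$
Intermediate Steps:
$\sqrt{\frac{1}{-259775} - 222133} = \sqrt{- \frac{1}{259775} - 222133} = \sqrt{- \frac{57704600076}{259775}} = \frac{2 i \sqrt{149902124847429}}{51955}$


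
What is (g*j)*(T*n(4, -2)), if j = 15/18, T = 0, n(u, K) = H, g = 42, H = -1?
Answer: 0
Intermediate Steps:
n(u, K) = -1
j = ⅚ (j = 15*(1/18) = ⅚ ≈ 0.83333)
(g*j)*(T*n(4, -2)) = (42*(⅚))*(0*(-1)) = 35*0 = 0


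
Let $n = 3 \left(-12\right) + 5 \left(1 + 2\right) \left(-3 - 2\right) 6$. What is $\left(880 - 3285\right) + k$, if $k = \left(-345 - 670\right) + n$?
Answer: $-3906$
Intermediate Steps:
$n = -486$ ($n = -36 + 5 \cdot 3 \left(-5\right) 6 = -36 + 5 \left(-15\right) 6 = -36 - 450 = -486$)
$k = -1501$ ($k = \left(-345 - 670\right) - 486 = -1015 - 486 = -1501$)
$\left(880 - 3285\right) + k = \left(880 - 3285\right) - 1501 = -2405 - 1501 = -3906$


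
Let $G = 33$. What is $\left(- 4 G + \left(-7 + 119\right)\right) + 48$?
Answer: $28$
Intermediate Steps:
$\left(- 4 G + \left(-7 + 119\right)\right) + 48 = \left(\left(-4\right) 33 + \left(-7 + 119\right)\right) + 48 = \left(-132 + 112\right) + 48 = -20 + 48 = 28$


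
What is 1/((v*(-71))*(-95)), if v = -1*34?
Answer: -1/229330 ≈ -4.3605e-6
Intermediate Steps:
v = -34
1/((v*(-71))*(-95)) = 1/(-34*(-71)*(-95)) = 1/(2414*(-95)) = 1/(-229330) = -1/229330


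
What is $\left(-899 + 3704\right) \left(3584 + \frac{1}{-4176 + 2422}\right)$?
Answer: $\frac{17633169675}{1754} \approx 1.0053 \cdot 10^{7}$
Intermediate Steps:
$\left(-899 + 3704\right) \left(3584 + \frac{1}{-4176 + 2422}\right) = 2805 \left(3584 + \frac{1}{-1754}\right) = 2805 \left(3584 - \frac{1}{1754}\right) = 2805 \cdot \frac{6286335}{1754} = \frac{17633169675}{1754}$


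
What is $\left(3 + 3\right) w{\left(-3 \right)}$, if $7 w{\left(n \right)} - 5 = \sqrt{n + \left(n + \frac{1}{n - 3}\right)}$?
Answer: $\frac{30}{7} + \frac{i \sqrt{222}}{7} \approx 4.2857 + 2.1285 i$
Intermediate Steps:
$w{\left(n \right)} = \frac{5}{7} + \frac{\sqrt{\frac{1}{-3 + n} + 2 n}}{7}$ ($w{\left(n \right)} = \frac{5}{7} + \frac{\sqrt{n + \left(n + \frac{1}{n - 3}\right)}}{7} = \frac{5}{7} + \frac{\sqrt{n + \left(n + \frac{1}{-3 + n}\right)}}{7} = \frac{5}{7} + \frac{\sqrt{\frac{1}{-3 + n} + 2 n}}{7}$)
$\left(3 + 3\right) w{\left(-3 \right)} = \left(3 + 3\right) \left(\frac{5}{7} + \frac{\sqrt{\frac{1 + 2 \left(-3\right) \left(-3 - 3\right)}{-3 - 3}}}{7}\right) = 6 \left(\frac{5}{7} + \frac{\sqrt{\frac{1 + 2 \left(-3\right) \left(-6\right)}{-6}}}{7}\right) = 6 \left(\frac{5}{7} + \frac{\sqrt{- \frac{1 + 36}{6}}}{7}\right) = 6 \left(\frac{5}{7} + \frac{\sqrt{\left(- \frac{1}{6}\right) 37}}{7}\right) = 6 \left(\frac{5}{7} + \frac{\sqrt{- \frac{37}{6}}}{7}\right) = 6 \left(\frac{5}{7} + \frac{\frac{1}{6} i \sqrt{222}}{7}\right) = 6 \left(\frac{5}{7} + \frac{i \sqrt{222}}{42}\right) = \frac{30}{7} + \frac{i \sqrt{222}}{7}$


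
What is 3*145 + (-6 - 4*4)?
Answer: 413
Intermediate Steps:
3*145 + (-6 - 4*4) = 435 + (-6 - 16) = 435 - 22 = 413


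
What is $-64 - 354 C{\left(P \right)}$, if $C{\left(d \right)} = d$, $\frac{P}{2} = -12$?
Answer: $8432$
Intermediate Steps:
$P = -24$ ($P = 2 \left(-12\right) = -24$)
$-64 - 354 C{\left(P \right)} = -64 - -8496 = -64 + 8496 = 8432$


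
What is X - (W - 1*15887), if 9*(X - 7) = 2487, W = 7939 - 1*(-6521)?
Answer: 5131/3 ≈ 1710.3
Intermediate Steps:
W = 14460 (W = 7939 + 6521 = 14460)
X = 850/3 (X = 7 + (⅑)*2487 = 7 + 829/3 = 850/3 ≈ 283.33)
X - (W - 1*15887) = 850/3 - (14460 - 1*15887) = 850/3 - (14460 - 15887) = 850/3 - 1*(-1427) = 850/3 + 1427 = 5131/3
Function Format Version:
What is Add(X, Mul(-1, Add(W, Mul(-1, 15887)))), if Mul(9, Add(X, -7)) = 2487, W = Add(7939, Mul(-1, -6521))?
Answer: Rational(5131, 3) ≈ 1710.3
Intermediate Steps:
W = 14460 (W = Add(7939, 6521) = 14460)
X = Rational(850, 3) (X = Add(7, Mul(Rational(1, 9), 2487)) = Add(7, Rational(829, 3)) = Rational(850, 3) ≈ 283.33)
Add(X, Mul(-1, Add(W, Mul(-1, 15887)))) = Add(Rational(850, 3), Mul(-1, Add(14460, Mul(-1, 15887)))) = Add(Rational(850, 3), Mul(-1, Add(14460, -15887))) = Add(Rational(850, 3), Mul(-1, -1427)) = Add(Rational(850, 3), 1427) = Rational(5131, 3)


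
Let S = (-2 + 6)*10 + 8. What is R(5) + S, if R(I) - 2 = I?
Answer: 55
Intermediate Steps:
S = 48 (S = 4*10 + 8 = 40 + 8 = 48)
R(I) = 2 + I
R(5) + S = (2 + 5) + 48 = 7 + 48 = 55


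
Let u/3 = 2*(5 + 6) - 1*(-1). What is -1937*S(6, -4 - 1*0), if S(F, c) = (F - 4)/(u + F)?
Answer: -3874/75 ≈ -51.653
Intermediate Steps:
u = 69 (u = 3*(2*(5 + 6) - 1*(-1)) = 3*(2*11 + 1) = 3*(22 + 1) = 3*23 = 69)
S(F, c) = (-4 + F)/(69 + F) (S(F, c) = (F - 4)/(69 + F) = (-4 + F)/(69 + F))
-1937*S(6, -4 - 1*0) = -1937*(-4 + 6)/(69 + 6) = -1937*2/75 = -3874/75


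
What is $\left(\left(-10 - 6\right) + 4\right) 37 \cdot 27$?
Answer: $-11988$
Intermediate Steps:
$\left(\left(-10 - 6\right) + 4\right) 37 \cdot 27 = \left(-16 + 4\right) 37 \cdot 27 = \left(-12\right) 37 \cdot 27 = \left(-444\right) 27 = -11988$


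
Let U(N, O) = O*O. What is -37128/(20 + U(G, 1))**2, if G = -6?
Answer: -1768/21 ≈ -84.190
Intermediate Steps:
U(N, O) = O**2
-37128/(20 + U(G, 1))**2 = -37128/(20 + 1**2)**2 = -37128/(20 + 1)**2 = -37128/(21**2) = -37128/441 = -37128*1/441 = -1768/21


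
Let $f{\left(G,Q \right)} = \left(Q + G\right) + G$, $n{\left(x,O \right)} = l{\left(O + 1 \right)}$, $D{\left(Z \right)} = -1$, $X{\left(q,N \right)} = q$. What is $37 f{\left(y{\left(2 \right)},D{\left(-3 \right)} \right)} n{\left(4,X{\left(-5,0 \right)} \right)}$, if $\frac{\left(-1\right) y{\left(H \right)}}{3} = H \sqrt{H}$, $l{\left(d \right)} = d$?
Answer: $148 + 1776 \sqrt{2} \approx 2659.6$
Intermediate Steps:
$n{\left(x,O \right)} = 1 + O$ ($n{\left(x,O \right)} = O + 1 = 1 + O$)
$y{\left(H \right)} = - 3 H^{\frac{3}{2}}$ ($y{\left(H \right)} = - 3 H \sqrt{H} = - 3 H^{\frac{3}{2}}$)
$f{\left(G,Q \right)} = Q + 2 G$ ($f{\left(G,Q \right)} = \left(G + Q\right) + G = Q + 2 G$)
$37 f{\left(y{\left(2 \right)},D{\left(-3 \right)} \right)} n{\left(4,X{\left(-5,0 \right)} \right)} = 37 \left(-1 + 2 \left(- 3 \cdot 2^{\frac{3}{2}}\right)\right) \left(1 - 5\right) = 37 \left(-1 + 2 \left(- 3 \cdot 2 \sqrt{2}\right)\right) \left(-4\right) = 37 \left(-1 + 2 \left(- 6 \sqrt{2}\right)\right) \left(-4\right) = 37 \left(-1 - 12 \sqrt{2}\right) \left(-4\right) = \left(-37 - 444 \sqrt{2}\right) \left(-4\right) = 148 + 1776 \sqrt{2}$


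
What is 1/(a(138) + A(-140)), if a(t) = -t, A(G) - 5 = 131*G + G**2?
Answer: 1/1127 ≈ 0.00088731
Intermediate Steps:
A(G) = 5 + G**2 + 131*G (A(G) = 5 + (131*G + G**2) = 5 + (G**2 + 131*G) = 5 + G**2 + 131*G)
1/(a(138) + A(-140)) = 1/(-1*138 + (5 + (-140)**2 + 131*(-140))) = 1/(-138 + (5 + 19600 - 18340)) = 1/(-138 + 1265) = 1/1127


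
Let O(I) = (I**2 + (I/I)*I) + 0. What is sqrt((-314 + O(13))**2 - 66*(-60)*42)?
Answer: 24*sqrt(319) ≈ 428.65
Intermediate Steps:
O(I) = I + I**2 (O(I) = (I**2 + 1*I) + 0 = (I**2 + I) + 0 = (I + I**2) + 0 = I + I**2)
sqrt((-314 + O(13))**2 - 66*(-60)*42) = sqrt((-314 + 13*(1 + 13))**2 - 66*(-60)*42) = sqrt((-314 + 13*14)**2 + 3960*42) = sqrt((-314 + 182)**2 + 166320) = sqrt((-132)**2 + 166320) = sqrt(17424 + 166320) = sqrt(183744) = 24*sqrt(319)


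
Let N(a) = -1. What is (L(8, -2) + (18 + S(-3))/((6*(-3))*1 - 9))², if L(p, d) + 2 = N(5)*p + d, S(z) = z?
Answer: 12769/81 ≈ 157.64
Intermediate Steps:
L(p, d) = -2 + d - p (L(p, d) = -2 + (-p + d) = -2 + (d - p) = -2 + d - p)
(L(8, -2) + (18 + S(-3))/((6*(-3))*1 - 9))² = ((-2 - 2 - 1*8) + (18 - 3)/((6*(-3))*1 - 9))² = ((-2 - 2 - 8) + 15/(-18*1 - 9))² = (-12 + 15/(-18 - 9))² = (-12 + 15/(-27))² = (-12 + 15*(-1/27))² = (-12 - 5/9)² = (-113/9)² = 12769/81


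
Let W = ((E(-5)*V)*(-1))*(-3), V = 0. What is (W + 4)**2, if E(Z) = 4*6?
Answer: 16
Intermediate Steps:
E(Z) = 24
W = 0 (W = ((24*0)*(-1))*(-3) = (0*(-1))*(-3) = 0*(-3) = 0)
(W + 4)**2 = (0 + 4)**2 = 4**2 = 16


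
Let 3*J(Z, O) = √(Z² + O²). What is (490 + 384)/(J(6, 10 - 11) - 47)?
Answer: -184851/9922 - 1311*√37/9922 ≈ -19.434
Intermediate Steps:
J(Z, O) = √(O² + Z²)/3 (J(Z, O) = √(Z² + O²)/3 = √(O² + Z²)/3)
(490 + 384)/(J(6, 10 - 11) - 47) = (490 + 384)/(√((10 - 11)² + 6²)/3 - 47) = 874/(√((-1)² + 36)/3 - 47) = 874/(√(1 + 36)/3 - 47) = 874/(√37/3 - 47) = 874/(-47 + √37/3)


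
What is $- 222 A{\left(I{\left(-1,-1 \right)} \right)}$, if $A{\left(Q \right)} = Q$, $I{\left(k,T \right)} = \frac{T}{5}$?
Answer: $\frac{222}{5} \approx 44.4$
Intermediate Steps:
$I{\left(k,T \right)} = \frac{T}{5}$ ($I{\left(k,T \right)} = T \frac{1}{5} = \frac{T}{5}$)
$- 222 A{\left(I{\left(-1,-1 \right)} \right)} = - 222 \cdot \frac{1}{5} \left(-1\right) = \left(-222\right) \left(- \frac{1}{5}\right) = \frac{222}{5}$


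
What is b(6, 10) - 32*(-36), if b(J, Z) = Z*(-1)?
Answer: 1142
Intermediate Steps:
b(J, Z) = -Z
b(6, 10) - 32*(-36) = -1*10 - 32*(-36) = -10 + 1152 = 1142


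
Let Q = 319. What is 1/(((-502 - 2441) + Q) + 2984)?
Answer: 1/360 ≈ 0.0027778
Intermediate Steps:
1/(((-502 - 2441) + Q) + 2984) = 1/(((-502 - 2441) + 319) + 2984) = 1/((-2943 + 319) + 2984) = 1/(-2624 + 2984) = 1/360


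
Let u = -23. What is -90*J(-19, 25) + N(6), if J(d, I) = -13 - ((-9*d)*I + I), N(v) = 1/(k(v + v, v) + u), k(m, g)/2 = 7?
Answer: 3493529/9 ≈ 3.8817e+5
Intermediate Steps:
k(m, g) = 14 (k(m, g) = 2*7 = 14)
N(v) = -⅑ (N(v) = 1/(14 - 23) = 1/(-9) = -⅑)
J(d, I) = -13 - I + 9*I*d (J(d, I) = -13 - (-9*I*d + I) = -13 - (I - 9*I*d) = -13 + (-I + 9*I*d) = -13 - I + 9*I*d)
-90*J(-19, 25) + N(6) = -90*(-13 - 1*25 + 9*25*(-19)) - ⅑ = -90*(-13 - 25 - 4275) - ⅑ = -90*(-4313) - ⅑ = 388170 - ⅑ = 3493529/9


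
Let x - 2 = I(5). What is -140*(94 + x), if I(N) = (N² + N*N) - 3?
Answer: -20020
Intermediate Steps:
I(N) = -3 + 2*N² (I(N) = (N² + N²) - 3 = 2*N² - 3 = -3 + 2*N²)
x = 49 (x = 2 + (-3 + 2*5²) = 2 + (-3 + 2*25) = 2 + (-3 + 50) = 2 + 47 = 49)
-140*(94 + x) = -140*(94 + 49) = -140*143 = -20020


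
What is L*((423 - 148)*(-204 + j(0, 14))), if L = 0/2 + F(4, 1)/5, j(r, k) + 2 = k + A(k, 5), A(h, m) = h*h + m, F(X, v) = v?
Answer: 495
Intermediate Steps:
A(h, m) = m + h**2 (A(h, m) = h**2 + m = m + h**2)
j(r, k) = 3 + k + k**2 (j(r, k) = -2 + (k + (5 + k**2)) = -2 + (5 + k + k**2) = 3 + k + k**2)
L = 1/5 (L = 0/2 + 1/5 = 0*(1/2) + 1*(1/5) = 0 + 1/5 = 1/5 ≈ 0.20000)
L*((423 - 148)*(-204 + j(0, 14))) = ((423 - 148)*(-204 + (3 + 14 + 14**2)))/5 = (275*(-204 + (3 + 14 + 196)))/5 = (275*(-204 + 213))/5 = (275*9)/5 = (1/5)*2475 = 495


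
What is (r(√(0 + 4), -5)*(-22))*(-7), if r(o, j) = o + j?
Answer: -462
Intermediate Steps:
r(o, j) = j + o
(r(√(0 + 4), -5)*(-22))*(-7) = ((-5 + √(0 + 4))*(-22))*(-7) = ((-5 + √4)*(-22))*(-7) = ((-5 + 2)*(-22))*(-7) = -3*(-22)*(-7) = 66*(-7) = -462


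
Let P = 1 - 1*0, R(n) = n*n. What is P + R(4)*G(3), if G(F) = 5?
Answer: 81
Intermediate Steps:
R(n) = n**2
P = 1 (P = 1 + 0 = 1)
P + R(4)*G(3) = 1 + 4**2*5 = 1 + 16*5 = 1 + 80 = 81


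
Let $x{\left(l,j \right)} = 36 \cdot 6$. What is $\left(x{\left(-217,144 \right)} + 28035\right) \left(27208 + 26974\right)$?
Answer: $1530695682$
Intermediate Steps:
$x{\left(l,j \right)} = 216$
$\left(x{\left(-217,144 \right)} + 28035\right) \left(27208 + 26974\right) = \left(216 + 28035\right) \left(27208 + 26974\right) = 28251 \cdot 54182 = 1530695682$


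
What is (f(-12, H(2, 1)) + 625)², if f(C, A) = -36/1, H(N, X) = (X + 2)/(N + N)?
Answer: 346921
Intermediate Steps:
H(N, X) = (2 + X)/(2*N) (H(N, X) = (2 + X)/((2*N)) = (2 + X)*(1/(2*N)) = (2 + X)/(2*N))
f(C, A) = -36 (f(C, A) = -36*1 = -36)
(f(-12, H(2, 1)) + 625)² = (-36 + 625)² = 589² = 346921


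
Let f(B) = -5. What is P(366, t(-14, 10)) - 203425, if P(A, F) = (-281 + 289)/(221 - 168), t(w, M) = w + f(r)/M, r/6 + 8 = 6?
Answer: -10781517/53 ≈ -2.0342e+5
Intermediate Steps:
r = -12 (r = -48 + 6*6 = -48 + 36 = -12)
t(w, M) = w - 5/M
P(A, F) = 8/53
P(366, t(-14, 10)) - 203425 = 8/53 - 203425 = -10781517/53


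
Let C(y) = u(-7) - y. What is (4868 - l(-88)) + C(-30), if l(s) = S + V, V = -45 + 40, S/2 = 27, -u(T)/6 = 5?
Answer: 4819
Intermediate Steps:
u(T) = -30 (u(T) = -6*5 = -30)
S = 54 (S = 2*27 = 54)
V = -5
l(s) = 49 (l(s) = 54 - 5 = 49)
C(y) = -30 - y
(4868 - l(-88)) + C(-30) = (4868 - 1*49) + (-30 - 1*(-30)) = (4868 - 49) + (-30 + 30) = 4819 + 0 = 4819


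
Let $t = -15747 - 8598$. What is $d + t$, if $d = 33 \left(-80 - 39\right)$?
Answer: $-28272$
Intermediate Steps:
$t = -24345$
$d = -3927$ ($d = 33 \left(-119\right) = -3927$)
$d + t = -3927 - 24345 = -28272$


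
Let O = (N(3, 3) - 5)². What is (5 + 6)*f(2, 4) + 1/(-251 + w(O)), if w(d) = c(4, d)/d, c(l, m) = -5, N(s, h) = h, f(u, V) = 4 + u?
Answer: 66590/1009 ≈ 65.996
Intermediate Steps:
O = 4 (O = (3 - 5)² = (-2)² = 4)
w(d) = -5/d
(5 + 6)*f(2, 4) + 1/(-251 + w(O)) = (5 + 6)*(4 + 2) + 1/(-251 - 5/4) = 11*6 + 1/(-251 - 5*¼) = 66 + 1/(-251 - 5/4) = 66 + 1/(-1009/4) = 66 - 4/1009 = 66590/1009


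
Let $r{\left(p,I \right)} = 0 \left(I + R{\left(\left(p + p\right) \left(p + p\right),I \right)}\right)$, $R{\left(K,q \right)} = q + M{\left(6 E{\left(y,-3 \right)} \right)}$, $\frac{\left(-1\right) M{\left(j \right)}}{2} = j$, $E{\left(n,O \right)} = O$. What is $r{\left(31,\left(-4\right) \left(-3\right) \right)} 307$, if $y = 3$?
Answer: $0$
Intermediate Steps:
$M{\left(j \right)} = - 2 j$
$R{\left(K,q \right)} = 36 + q$ ($R{\left(K,q \right)} = q - 2 \cdot 6 \left(-3\right) = q - -36 = q + 36 = 36 + q$)
$r{\left(p,I \right)} = 0$ ($r{\left(p,I \right)} = 0 \left(I + \left(36 + I\right)\right) = 0 \left(36 + 2 I\right) = 0$)
$r{\left(31,\left(-4\right) \left(-3\right) \right)} 307 = 0 \cdot 307 = 0$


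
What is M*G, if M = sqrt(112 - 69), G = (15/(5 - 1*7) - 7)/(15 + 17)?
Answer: -29*sqrt(43)/64 ≈ -2.9713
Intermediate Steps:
G = -29/64 (G = (15/(5 - 7) - 7)/32 = (15/(-2) - 7)*(1/32) = (15*(-1/2) - 7)*(1/32) = (-15/2 - 7)*(1/32) = -29/2*1/32 = -29/64 ≈ -0.45313)
M = sqrt(43) ≈ 6.5574
M*G = sqrt(43)*(-29/64) = -29*sqrt(43)/64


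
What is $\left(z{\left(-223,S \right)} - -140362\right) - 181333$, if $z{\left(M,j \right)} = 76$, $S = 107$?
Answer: $-40895$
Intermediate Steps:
$\left(z{\left(-223,S \right)} - -140362\right) - 181333 = \left(76 - -140362\right) - 181333 = \left(76 + 140362\right) - 181333 = 140438 - 181333 = -40895$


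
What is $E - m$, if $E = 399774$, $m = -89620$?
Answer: $489394$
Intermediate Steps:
$E - m = 399774 - -89620 = 399774 + 89620 = 489394$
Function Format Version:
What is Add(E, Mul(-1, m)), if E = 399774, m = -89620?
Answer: 489394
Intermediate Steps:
Add(E, Mul(-1, m)) = Add(399774, Mul(-1, -89620)) = Add(399774, 89620) = 489394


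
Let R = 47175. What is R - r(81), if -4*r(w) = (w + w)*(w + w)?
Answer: 53736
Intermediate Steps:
r(w) = -w**2 (r(w) = -(w + w)*(w + w)/4 = -2*w*2*w/4 = -w**2)
R - r(81) = 47175 - (-1)*81**2 = 47175 - (-1)*6561 = 47175 - 1*(-6561) = 47175 + 6561 = 53736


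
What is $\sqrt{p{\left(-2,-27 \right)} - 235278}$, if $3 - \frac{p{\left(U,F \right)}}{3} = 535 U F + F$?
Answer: $3 i \sqrt{35762} \approx 567.33 i$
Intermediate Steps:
$p{\left(U,F \right)} = 9 - 3 F - 1605 F U$ ($p{\left(U,F \right)} = 9 - 3 \left(535 U F + F\right) = 9 - 3 \left(535 F U + F\right) = 9 - 3 \left(F + 535 F U\right) = 9 - \left(3 F + 1605 F U\right) = 9 - 3 F - 1605 F U$)
$\sqrt{p{\left(-2,-27 \right)} - 235278} = \sqrt{\left(9 - -81 - \left(-43335\right) \left(-2\right)\right) - 235278} = \sqrt{\left(9 + 81 - 86670\right) - 235278} = \sqrt{-86580 - 235278} = \sqrt{-321858} = 3 i \sqrt{35762}$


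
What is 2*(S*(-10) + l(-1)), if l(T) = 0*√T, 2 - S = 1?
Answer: -20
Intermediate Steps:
S = 1 (S = 2 - 1*1 = 2 - 1 = 1)
l(T) = 0
2*(S*(-10) + l(-1)) = 2*(1*(-10) + 0) = 2*(-10 + 0) = 2*(-10) = -20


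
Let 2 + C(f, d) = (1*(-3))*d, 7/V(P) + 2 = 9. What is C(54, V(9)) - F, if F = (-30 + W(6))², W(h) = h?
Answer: -581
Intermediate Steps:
V(P) = 1 (V(P) = 7/(-2 + 9) = 7/7 = 7*(⅐) = 1)
C(f, d) = -2 - 3*d (C(f, d) = -2 + (1*(-3))*d = -2 - 3*d)
F = 576 (F = (-30 + 6)² = (-24)² = 576)
C(54, V(9)) - F = (-2 - 3*1) - 1*576 = (-2 - 3) - 576 = -5 - 576 = -581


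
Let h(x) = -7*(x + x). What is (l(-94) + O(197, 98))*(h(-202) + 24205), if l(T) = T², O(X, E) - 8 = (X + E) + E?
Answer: 249703821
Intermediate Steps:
h(x) = -14*x
O(X, E) = 8 + X + 2*E (O(X, E) = 8 + ((X + E) + E) = 8 + ((E + X) + E) = 8 + (X + 2*E) = 8 + X + 2*E)
(l(-94) + O(197, 98))*(h(-202) + 24205) = ((-94)² + (8 + 197 + 2*98))*(-14*(-202) + 24205) = (8836 + (8 + 197 + 196))*(2828 + 24205) = (8836 + 401)*27033 = 9237*27033 = 249703821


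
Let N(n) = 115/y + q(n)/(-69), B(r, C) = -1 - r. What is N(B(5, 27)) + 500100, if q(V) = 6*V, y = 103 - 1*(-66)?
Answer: 1943893373/3887 ≈ 5.0010e+5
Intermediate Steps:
y = 169 (y = 103 + 66 = 169)
N(n) = 115/169 - 2*n/23 (N(n) = 115/169 + (6*n)/(-69) = 115*(1/169) + (6*n)*(-1/69) = 115/169 - 2*n/23)
N(B(5, 27)) + 500100 = (115/169 - 2*(-1 - 1*5)/23) + 500100 = (115/169 - 2*(-1 - 5)/23) + 500100 = (115/169 - 2/23*(-6)) + 500100 = (115/169 + 12/23) + 500100 = 4673/3887 + 500100 = 1943893373/3887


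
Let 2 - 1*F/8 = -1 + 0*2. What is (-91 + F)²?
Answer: 4489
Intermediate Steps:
F = 24 (F = 16 - 8*(-1 + 0*2) = 16 - 8*(-1 + 0) = 16 - 8*(-1) = 16 + 8 = 24)
(-91 + F)² = (-91 + 24)² = (-67)² = 4489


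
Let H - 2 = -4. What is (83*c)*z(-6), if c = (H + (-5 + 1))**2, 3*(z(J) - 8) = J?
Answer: 17928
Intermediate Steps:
H = -2 (H = 2 - 4 = -2)
z(J) = 8 + J/3
c = 36 (c = (-2 + (-5 + 1))**2 = (-2 - 4)**2 = (-6)**2 = 36)
(83*c)*z(-6) = (83*36)*(8 + (1/3)*(-6)) = 2988*(8 - 2) = 2988*6 = 17928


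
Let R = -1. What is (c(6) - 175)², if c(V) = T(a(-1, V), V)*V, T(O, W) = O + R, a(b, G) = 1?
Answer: 30625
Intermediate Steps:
T(O, W) = -1 + O (T(O, W) = O - 1 = -1 + O)
c(V) = 0 (c(V) = (-1 + 1)*V = 0*V = 0)
(c(6) - 175)² = (0 - 175)² = (-175)² = 30625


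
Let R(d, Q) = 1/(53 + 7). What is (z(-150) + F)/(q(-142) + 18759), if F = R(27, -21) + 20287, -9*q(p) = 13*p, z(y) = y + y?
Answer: 3597663/3413540 ≈ 1.0539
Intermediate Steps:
z(y) = 2*y
q(p) = -13*p/9
R(d, Q) = 1/60
F = 1217221/60 (F = 1/60 + 20287 = 1217221/60 ≈ 20287.)
(z(-150) + F)/(q(-142) + 18759) = (2*(-150) + 1217221/60)/(-13/9*(-142) + 18759) = (-300 + 1217221/60)/(1846/9 + 18759) = 1199221/(60*(170677/9)) = (1199221/60)*(9/170677) = 3597663/3413540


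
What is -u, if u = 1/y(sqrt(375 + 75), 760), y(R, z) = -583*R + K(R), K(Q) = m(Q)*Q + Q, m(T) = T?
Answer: 1/338274 + 97*sqrt(2)/1691370 ≈ 8.4061e-5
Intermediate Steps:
K(Q) = Q + Q**2 (K(Q) = Q*Q + Q = Q**2 + Q = Q + Q**2)
y(R, z) = -583*R + R*(1 + R)
u = sqrt(2)/(30*(-582 + 15*sqrt(2))) (u = 1/(sqrt(375 + 75)*(-582 + sqrt(375 + 75))) = 1/(sqrt(450)*(-582 + sqrt(450))) = 1/((15*sqrt(2))*(-582 + 15*sqrt(2))) = 1/(15*sqrt(2)*(-582 + 15*sqrt(2))) = sqrt(2)/(30*(-582 + 15*sqrt(2))) ≈ -8.4061e-5)
-u = -(-1/338274 - 97*sqrt(2)/1691370) = 1/338274 + 97*sqrt(2)/1691370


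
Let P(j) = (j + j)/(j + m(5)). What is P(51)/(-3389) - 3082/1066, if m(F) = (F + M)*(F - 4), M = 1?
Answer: -99244653/34320403 ≈ -2.8917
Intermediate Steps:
m(F) = (1 + F)*(-4 + F) (m(F) = (F + 1)*(F - 4) = (1 + F)*(-4 + F))
P(j) = 2*j/(6 + j) (P(j) = (j + j)/(j + (-4 + 5**2 - 3*5)) = (2*j)/(j + (-4 + 25 - 15)) = (2*j)/(j + 6) = (2*j)/(6 + j) = 2*j/(6 + j))
P(51)/(-3389) - 3082/1066 = (2*51/(6 + 51))/(-3389) - 3082/1066 = (2*51/57)*(-1/3389) - 3082*1/1066 = (2*51*(1/57))*(-1/3389) - 1541/533 = (34/19)*(-1/3389) - 1541/533 = -34/64391 - 1541/533 = -99244653/34320403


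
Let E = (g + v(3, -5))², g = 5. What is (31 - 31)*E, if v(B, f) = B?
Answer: 0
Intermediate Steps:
E = 64 (E = (5 + 3)² = 8² = 64)
(31 - 31)*E = (31 - 31)*64 = 0*64 = 0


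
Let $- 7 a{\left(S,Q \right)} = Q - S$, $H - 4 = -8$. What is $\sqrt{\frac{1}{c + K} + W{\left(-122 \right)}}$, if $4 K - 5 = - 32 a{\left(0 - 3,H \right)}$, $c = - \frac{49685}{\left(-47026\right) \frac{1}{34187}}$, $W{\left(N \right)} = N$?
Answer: $\frac{i \sqrt{1407974768713372097374}}{3397172267} \approx 11.045 i$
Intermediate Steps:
$H = -4$ ($H = 4 - 8 = -4$)
$a{\left(S,Q \right)} = - \frac{Q}{7} + \frac{S}{7}$ ($a{\left(S,Q \right)} = - \frac{Q - S}{7} = - \frac{Q}{7} + \frac{S}{7}$)
$c = \frac{1698581095}{47026}$ ($c = - \frac{49685}{\left(-47026\right) \frac{1}{34187}} = - \frac{49685}{- \frac{47026}{34187}} = \left(-49685\right) \left(- \frac{34187}{47026}\right) = \frac{1698581095}{47026} \approx 36120.0$)
$K = \frac{3}{28}$ ($K = \frac{5}{4} + \frac{\left(-32\right) \left(\left(- \frac{1}{7}\right) \left(-4\right) + \frac{0 - 3}{7}\right)}{4} = \frac{5}{4} + \frac{\left(-32\right) \left(\frac{4}{7} + \frac{1}{7} \left(-3\right)\right)}{4} = \frac{5}{4} + \frac{\left(-32\right) \left(\frac{4}{7} - \frac{3}{7}\right)}{4} = \frac{5}{4} + \frac{\left(-32\right) \frac{1}{7}}{4} = \frac{5}{4} + \frac{1}{4} \left(- \frac{32}{7}\right) = \frac{5}{4} - \frac{8}{7} = \frac{3}{28} \approx 0.10714$)
$\sqrt{\frac{1}{c + K} + W{\left(-122 \right)}} = \sqrt{\frac{1}{\frac{1698581095}{47026} + \frac{3}{28}} - 122} = \sqrt{\frac{1}{\frac{3397172267}{94052}} - 122} = \sqrt{\frac{94052}{3397172267} - 122} = \sqrt{- \frac{414454922522}{3397172267}} = \frac{i \sqrt{1407974768713372097374}}{3397172267}$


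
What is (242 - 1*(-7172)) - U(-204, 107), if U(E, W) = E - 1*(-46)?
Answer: 7572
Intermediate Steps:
U(E, W) = 46 + E (U(E, W) = E + 46 = 46 + E)
(242 - 1*(-7172)) - U(-204, 107) = (242 - 1*(-7172)) - (46 - 204) = (242 + 7172) - 1*(-158) = 7414 + 158 = 7572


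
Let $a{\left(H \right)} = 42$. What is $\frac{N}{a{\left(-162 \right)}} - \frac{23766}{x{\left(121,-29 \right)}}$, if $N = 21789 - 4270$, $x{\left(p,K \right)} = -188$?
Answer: $\frac{536468}{987} \approx 543.53$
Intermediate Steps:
$N = 17519$ ($N = 21789 - 4270 = 17519$)
$\frac{N}{a{\left(-162 \right)}} - \frac{23766}{x{\left(121,-29 \right)}} = \frac{17519}{42} - \frac{23766}{-188} = 17519 \cdot \frac{1}{42} - - \frac{11883}{94} = \frac{17519}{42} + \frac{11883}{94} = \frac{536468}{987}$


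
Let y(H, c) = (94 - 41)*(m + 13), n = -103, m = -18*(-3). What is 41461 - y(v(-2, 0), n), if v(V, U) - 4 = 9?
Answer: 37910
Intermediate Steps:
m = 54
v(V, U) = 13 (v(V, U) = 4 + 9 = 13)
y(H, c) = 3551 (y(H, c) = (94 - 41)*(54 + 13) = 53*67 = 3551)
41461 - y(v(-2, 0), n) = 41461 - 1*3551 = 41461 - 3551 = 37910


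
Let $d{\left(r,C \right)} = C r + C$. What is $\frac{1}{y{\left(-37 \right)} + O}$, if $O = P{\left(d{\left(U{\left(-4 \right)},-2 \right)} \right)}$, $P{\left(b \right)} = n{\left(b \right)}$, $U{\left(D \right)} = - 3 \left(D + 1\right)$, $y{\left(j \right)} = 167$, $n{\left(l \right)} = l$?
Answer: $\frac{1}{147} \approx 0.0068027$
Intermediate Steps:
$U{\left(D \right)} = -3 - 3 D$ ($U{\left(D \right)} = - 3 \left(1 + D\right) = -3 - 3 D$)
$d{\left(r,C \right)} = C + C r$
$P{\left(b \right)} = b$
$O = -20$ ($O = - 2 \left(1 - -9\right) = - 2 \left(1 + \left(-3 + 12\right)\right) = - 2 \left(1 + 9\right) = \left(-2\right) 10 = -20$)
$\frac{1}{y{\left(-37 \right)} + O} = \frac{1}{167 - 20} = \frac{1}{147}$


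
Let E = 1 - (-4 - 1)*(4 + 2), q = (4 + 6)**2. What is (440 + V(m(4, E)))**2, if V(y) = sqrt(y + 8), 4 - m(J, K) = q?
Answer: 193512 + 1760*I*sqrt(22) ≈ 1.9351e+5 + 8255.1*I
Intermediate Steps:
q = 100 (q = 10**2 = 100)
E = 31 (E = 1 - (-5)*6 = 1 - 1*(-30) = 1 + 30 = 31)
m(J, K) = -96 (m(J, K) = 4 - 1*100 = 4 - 100 = -96)
V(y) = sqrt(8 + y)
(440 + V(m(4, E)))**2 = (440 + sqrt(8 - 96))**2 = (440 + sqrt(-88))**2 = (440 + 2*I*sqrt(22))**2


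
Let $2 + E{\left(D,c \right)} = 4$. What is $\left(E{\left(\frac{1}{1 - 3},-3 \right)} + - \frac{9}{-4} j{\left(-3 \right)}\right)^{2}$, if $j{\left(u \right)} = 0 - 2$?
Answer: $\frac{25}{4} \approx 6.25$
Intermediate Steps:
$E{\left(D,c \right)} = 2$ ($E{\left(D,c \right)} = -2 + 4 = 2$)
$j{\left(u \right)} = -2$ ($j{\left(u \right)} = 0 - 2 = -2$)
$\left(E{\left(\frac{1}{1 - 3},-3 \right)} + - \frac{9}{-4} j{\left(-3 \right)}\right)^{2} = \left(2 + - \frac{9}{-4} \left(-2\right)\right)^{2} = \left(2 + \left(-9\right) \left(- \frac{1}{4}\right) \left(-2\right)\right)^{2} = \left(2 + \frac{9}{4} \left(-2\right)\right)^{2} = \left(2 - \frac{9}{2}\right)^{2} = \left(- \frac{5}{2}\right)^{2} = \frac{25}{4}$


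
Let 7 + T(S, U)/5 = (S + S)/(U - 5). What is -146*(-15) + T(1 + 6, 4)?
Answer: 2085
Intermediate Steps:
T(S, U) = -35 + 10*S/(-5 + U) (T(S, U) = -35 + 5*((S + S)/(U - 5)) = -35 + 5*((2*S)/(-5 + U)) = -35 + 5*(2*S/(-5 + U)) = -35 + 10*S/(-5 + U))
-146*(-15) + T(1 + 6, 4) = -146*(-15) + 5*(35 - 7*4 + 2*(1 + 6))/(-5 + 4) = 2190 + 5*(35 - 28 + 2*7)/(-1) = 2190 + 5*(-1)*(35 - 28 + 14) = 2190 + 5*(-1)*21 = 2190 - 105 = 2085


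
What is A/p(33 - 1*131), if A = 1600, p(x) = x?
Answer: -800/49 ≈ -16.327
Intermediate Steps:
A/p(33 - 1*131) = 1600/(33 - 1*131) = 1600/(33 - 131) = 1600/(-98) = 1600*(-1/98) = -800/49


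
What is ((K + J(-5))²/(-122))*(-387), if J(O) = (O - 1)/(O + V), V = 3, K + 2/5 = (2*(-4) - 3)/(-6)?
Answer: 760627/12200 ≈ 62.346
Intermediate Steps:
K = 43/30 (K = -⅖ + (2*(-4) - 3)/(-6) = -⅖ + (-8 - 3)*(-⅙) = -⅖ - 11*(-⅙) = -⅖ + 11/6 = 43/30 ≈ 1.4333)
J(O) = (-1 + O)/(3 + O) (J(O) = (O - 1)/(O + 3) = (-1 + O)/(3 + O))
((K + J(-5))²/(-122))*(-387) = ((43/30 + (-1 - 5)/(3 - 5))²/(-122))*(-387) = ((43/30 - 6/(-2))²*(-1/122))*(-387) = ((43/30 - ½*(-6))²*(-1/122))*(-387) = ((43/30 + 3)²*(-1/122))*(-387) = ((133/30)²*(-1/122))*(-387) = ((17689/900)*(-1/122))*(-387) = -17689/109800*(-387) = 760627/12200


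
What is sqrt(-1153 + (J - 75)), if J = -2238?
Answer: I*sqrt(3466) ≈ 58.873*I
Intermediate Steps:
sqrt(-1153 + (J - 75)) = sqrt(-1153 + (-2238 - 75)) = sqrt(-1153 - 2313) = sqrt(-3466) = I*sqrt(3466)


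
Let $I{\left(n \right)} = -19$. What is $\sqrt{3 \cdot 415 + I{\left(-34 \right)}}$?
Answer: $\sqrt{1226} \approx 35.014$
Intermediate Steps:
$\sqrt{3 \cdot 415 + I{\left(-34 \right)}} = \sqrt{3 \cdot 415 - 19} = \sqrt{1245 - 19} = \sqrt{1226}$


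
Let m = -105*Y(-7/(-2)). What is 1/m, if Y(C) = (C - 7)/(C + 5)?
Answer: 17/735 ≈ 0.023129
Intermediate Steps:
Y(C) = (-7 + C)/(5 + C)
m = 735/17 (m = -105*(-7 - 7/(-2))/(5 - 7/(-2)) = -105*(-7 - 7*(-½))/(5 - 7*(-½)) = -105*(-7 + 7/2)/(5 + 7/2) = -105*(-7)/(17/2*2) = -210*(-7)/(17*2) = -105*(-7/17) = 735/17 ≈ 43.235)
1/m = 1/(735/17) = 17/735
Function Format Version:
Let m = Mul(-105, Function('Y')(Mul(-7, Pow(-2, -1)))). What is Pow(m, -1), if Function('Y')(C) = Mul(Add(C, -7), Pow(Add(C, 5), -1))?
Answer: Rational(17, 735) ≈ 0.023129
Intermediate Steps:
Function('Y')(C) = Mul(Pow(Add(5, C), -1), Add(-7, C)) (Function('Y')(C) = Mul(Add(-7, C), Pow(Add(5, C), -1)) = Mul(Pow(Add(5, C), -1), Add(-7, C)))
m = Rational(735, 17) (m = Mul(-105, Mul(Pow(Add(5, Mul(-7, Pow(-2, -1))), -1), Add(-7, Mul(-7, Pow(-2, -1))))) = Mul(-105, Mul(Pow(Add(5, Mul(-7, Rational(-1, 2))), -1), Add(-7, Mul(-7, Rational(-1, 2))))) = Mul(-105, Mul(Pow(Add(5, Rational(7, 2)), -1), Add(-7, Rational(7, 2)))) = Mul(-105, Mul(Pow(Rational(17, 2), -1), Rational(-7, 2))) = Mul(-105, Mul(Rational(2, 17), Rational(-7, 2))) = Mul(-105, Rational(-7, 17)) = Rational(735, 17) ≈ 43.235)
Pow(m, -1) = Pow(Rational(735, 17), -1) = Rational(17, 735)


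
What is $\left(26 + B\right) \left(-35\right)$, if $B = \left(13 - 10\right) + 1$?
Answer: $-1050$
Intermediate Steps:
$B = 4$ ($B = \left(13 - 10\right) + 1 = 3 + 1 = 4$)
$\left(26 + B\right) \left(-35\right) = \left(26 + 4\right) \left(-35\right) = 30 \left(-35\right) = -1050$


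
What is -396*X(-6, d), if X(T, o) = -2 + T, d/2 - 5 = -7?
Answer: 3168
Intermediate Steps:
d = -4 (d = 10 + 2*(-7) = 10 - 14 = -4)
-396*X(-6, d) = -396*(-2 - 6) = -396*(-8) = 3168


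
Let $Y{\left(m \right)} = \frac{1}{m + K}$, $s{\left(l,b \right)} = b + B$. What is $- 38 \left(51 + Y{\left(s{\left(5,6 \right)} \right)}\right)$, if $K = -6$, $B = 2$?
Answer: $-1957$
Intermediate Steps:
$s{\left(l,b \right)} = 2 + b$ ($s{\left(l,b \right)} = b + 2 = 2 + b$)
$Y{\left(m \right)} = \frac{1}{-6 + m}$ ($Y{\left(m \right)} = \frac{1}{m - 6} = \frac{1}{-6 + m}$)
$- 38 \left(51 + Y{\left(s{\left(5,6 \right)} \right)}\right) = - 38 \left(51 + \frac{1}{-6 + \left(2 + 6\right)}\right) = - 38 \left(51 + \frac{1}{-6 + 8}\right) = - 38 \left(51 + \frac{1}{2}\right) = \left(-38\right) \frac{103}{2} = -1957$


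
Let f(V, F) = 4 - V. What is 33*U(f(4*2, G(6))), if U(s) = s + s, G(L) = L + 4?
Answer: -264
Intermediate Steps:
G(L) = 4 + L
U(s) = 2*s
33*U(f(4*2, G(6))) = 33*(2*(4 - 4*2)) = 33*(2*(4 - 1*8)) = 33*(2*(4 - 8)) = 33*(2*(-4)) = 33*(-8) = -264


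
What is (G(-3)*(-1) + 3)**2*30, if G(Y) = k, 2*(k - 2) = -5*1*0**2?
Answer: 30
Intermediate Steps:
k = 2 (k = 2 + (-5*1*0**2)/2 = 2 + (-5*0)/2 = 2 + (1/2)*0 = 2 + 0 = 2)
G(Y) = 2
(G(-3)*(-1) + 3)**2*30 = (2*(-1) + 3)**2*30 = (-2 + 3)**2*30 = 1**2*30 = 1*30 = 30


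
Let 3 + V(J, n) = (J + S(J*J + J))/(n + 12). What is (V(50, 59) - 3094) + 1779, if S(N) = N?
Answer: -90978/71 ≈ -1281.4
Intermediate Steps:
V(J, n) = -3 + (J² + 2*J)/(12 + n) (V(J, n) = -3 + (J + (J*J + J))/(n + 12) = -3 + (J + (J² + J))/(12 + n) = -3 + (J + (J + J²))/(12 + n) = -3 + (J² + 2*J)/(12 + n))
(V(50, 59) - 3094) + 1779 = ((-36 + 50 - 3*59 + 50*(1 + 50))/(12 + 59) - 3094) + 1779 = ((-36 + 50 - 177 + 50*51)/71 - 3094) + 1779 = ((-36 + 50 - 177 + 2550)/71 - 3094) + 1779 = ((1/71)*2387 - 3094) + 1779 = (2387/71 - 3094) + 1779 = -217287/71 + 1779 = -90978/71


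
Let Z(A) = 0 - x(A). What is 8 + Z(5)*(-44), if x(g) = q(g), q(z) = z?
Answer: 228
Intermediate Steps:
x(g) = g
Z(A) = -A (Z(A) = 0 - A = -A)
8 + Z(5)*(-44) = 8 - 1*5*(-44) = 8 - 5*(-44) = 8 + 220 = 228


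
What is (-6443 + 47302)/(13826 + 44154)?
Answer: 3143/4460 ≈ 0.70471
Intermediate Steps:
(-6443 + 47302)/(13826 + 44154) = 40859/57980 = 40859*(1/57980) = 3143/4460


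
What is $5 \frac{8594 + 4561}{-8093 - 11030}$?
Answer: $- \frac{65775}{19123} \approx -3.4396$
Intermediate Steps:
$5 \frac{8594 + 4561}{-8093 - 11030} = 5 \frac{13155}{-19123} = 5 \cdot 13155 \left(- \frac{1}{19123}\right) = 5 \left(- \frac{13155}{19123}\right) = - \frac{65775}{19123}$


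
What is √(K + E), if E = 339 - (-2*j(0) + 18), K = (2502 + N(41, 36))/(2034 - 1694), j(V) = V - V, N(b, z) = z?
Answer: √9492630/170 ≈ 18.124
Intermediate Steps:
j(V) = 0
K = 1269/170 (K = (2502 + 36)/(2034 - 1694) = 2538/340 = 2538*(1/340) = 1269/170 ≈ 7.4647)
E = 321 (E = 339 - (-2*0 + 18) = 339 - (0 + 18) = 339 - 1*18 = 339 - 18 = 321)
√(K + E) = √(1269/170 + 321) = √(55839/170) = √9492630/170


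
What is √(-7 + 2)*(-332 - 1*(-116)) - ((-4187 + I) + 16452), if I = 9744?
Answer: -22009 - 216*I*√5 ≈ -22009.0 - 482.99*I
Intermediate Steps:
√(-7 + 2)*(-332 - 1*(-116)) - ((-4187 + I) + 16452) = √(-7 + 2)*(-332 - 1*(-116)) - ((-4187 + 9744) + 16452) = √(-5)*(-332 + 116) - (5557 + 16452) = (I*√5)*(-216) - 1*22009 = -216*I*√5 - 22009 = -22009 - 216*I*√5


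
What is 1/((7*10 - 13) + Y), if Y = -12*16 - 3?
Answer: -1/138 ≈ -0.0072464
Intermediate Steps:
Y = -195 (Y = -192 - 3 = -195)
1/((7*10 - 13) + Y) = 1/((7*10 - 13) - 195) = 1/((70 - 13) - 195) = 1/(57 - 195) = 1/(-138) = -1/138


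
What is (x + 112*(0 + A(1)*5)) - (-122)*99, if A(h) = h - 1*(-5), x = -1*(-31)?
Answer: 15469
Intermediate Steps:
x = 31
A(h) = 5 + h (A(h) = h + 5 = 5 + h)
(x + 112*(0 + A(1)*5)) - (-122)*99 = (31 + 112*(0 + (5 + 1)*5)) - (-122)*99 = (31 + 112*(0 + 6*5)) - 1*(-12078) = (31 + 112*(0 + 30)) + 12078 = (31 + 112*30) + 12078 = (31 + 3360) + 12078 = 3391 + 12078 = 15469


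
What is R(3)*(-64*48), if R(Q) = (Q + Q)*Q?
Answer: -55296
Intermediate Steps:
R(Q) = 2*Q² (R(Q) = (2*Q)*Q = 2*Q²)
R(3)*(-64*48) = (2*3²)*(-64*48) = (2*9)*(-3072) = 18*(-3072) = -55296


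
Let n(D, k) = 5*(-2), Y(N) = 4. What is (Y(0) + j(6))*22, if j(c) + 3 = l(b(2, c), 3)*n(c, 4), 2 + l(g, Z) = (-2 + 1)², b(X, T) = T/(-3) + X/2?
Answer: 242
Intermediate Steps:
b(X, T) = X/2 - T/3 (b(X, T) = T*(-⅓) + X*(½) = -T/3 + X/2 = X/2 - T/3)
l(g, Z) = -1 (l(g, Z) = -2 + (-2 + 1)² = -2 + (-1)² = -2 + 1 = -1)
n(D, k) = -10
j(c) = 7 (j(c) = -3 - 1*(-10) = -3 + 10 = 7)
(Y(0) + j(6))*22 = (4 + 7)*22 = 11*22 = 242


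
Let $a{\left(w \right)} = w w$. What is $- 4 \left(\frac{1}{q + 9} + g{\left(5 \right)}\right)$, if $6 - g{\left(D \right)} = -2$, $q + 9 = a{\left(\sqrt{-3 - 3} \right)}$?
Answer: $- \frac{94}{3} \approx -31.333$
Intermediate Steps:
$a{\left(w \right)} = w^{2}$
$q = -15$ ($q = -9 + \left(\sqrt{-3 - 3}\right)^{2} = -9 + \left(\sqrt{-6}\right)^{2} = -9 + \left(i \sqrt{6}\right)^{2} = -9 - 6 = -15$)
$g{\left(D \right)} = 8$ ($g{\left(D \right)} = 6 - -2 = 6 + 2 = 8$)
$- 4 \left(\frac{1}{q + 9} + g{\left(5 \right)}\right) = - 4 \left(\frac{1}{-15 + 9} + 8\right) = - 4 \left(\frac{1}{-6} + 8\right) = - 4 \left(- \frac{1}{6} + 8\right) = \left(-4\right) \frac{47}{6} = - \frac{94}{3}$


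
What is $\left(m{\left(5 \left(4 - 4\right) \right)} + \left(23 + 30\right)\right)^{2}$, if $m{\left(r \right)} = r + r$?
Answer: $2809$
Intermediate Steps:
$m{\left(r \right)} = 2 r$
$\left(m{\left(5 \left(4 - 4\right) \right)} + \left(23 + 30\right)\right)^{2} = \left(2 \cdot 5 \left(4 - 4\right) + \left(23 + 30\right)\right)^{2} = \left(2 \cdot 5 \cdot 0 + 53\right)^{2} = \left(2 \cdot 0 + 53\right)^{2} = \left(0 + 53\right)^{2} = 53^{2} = 2809$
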